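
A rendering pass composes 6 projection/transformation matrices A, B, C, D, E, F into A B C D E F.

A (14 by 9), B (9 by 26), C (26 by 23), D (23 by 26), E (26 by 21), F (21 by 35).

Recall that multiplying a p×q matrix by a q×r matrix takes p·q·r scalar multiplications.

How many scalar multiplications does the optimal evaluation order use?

Adjacent pairs: AB = 14·9·26 = 3276; BC = 9·26·23 = 5382; CD = 26·23·26 = 15548; DE = 23·26·21 = 12558; EF = 26·21·35 = 19110.
Length 3: A..C: k=1: 0+5382+14·9·23=8280; k=2: 3276+0+14·26·23=11648 → min 8280 | B..D: k=2: 0+15548+9·26·26=21632; k=3: 5382+0+9·23·26=10764 → min 10764 | C..E: k=3: 0+12558+26·23·21=25116; k=4: 15548+0+26·26·21=29744 → min 25116 | D..F: k=4: 0+19110+23·26·35=40040; k=5: 12558+0+23·21·35=29463 → min 29463.
Length 4: A..D: k=1: 0+10764+14·9·26=14040; k=2: 3276+15548+14·26·26=28288; k=3: 8280+0+14·23·26=16652 → min 14040 | B..E: k=2: 0+25116+9·26·21=30030; k=3: 5382+12558+9·23·21=22287; k=4: 10764+0+9·26·21=15678 → min 15678 | C..F: k=3: 0+29463+26·23·35=50393; k=4: 15548+19110+26·26·35=58318; k=5: 25116+0+26·21·35=44226 → min 44226.
Length 5: A..E: k=1: 0+15678+14·9·21=18324; k=2: 3276+25116+14·26·21=36036; k=3: 8280+12558+14·23·21=27600; k=4: 14040+0+14·26·21=21684 → min 18324 | B..F: k=2: 0+44226+9·26·35=52416; k=3: 5382+29463+9·23·35=42090; k=4: 10764+19110+9·26·35=38064; k=5: 15678+0+9·21·35=22293 → min 22293.
Length 6: A..F: k=1: 0+22293+14·9·35=26703; k=2: 3276+44226+14·26·35=60242; k=3: 8280+29463+14·23·35=49013; k=4: 14040+19110+14·26·35=45890; k=5: 18324+0+14·21·35=28614 → min 26703.
Optimal order: (A ((((B C) D) E) F)) with cost 26703.

26703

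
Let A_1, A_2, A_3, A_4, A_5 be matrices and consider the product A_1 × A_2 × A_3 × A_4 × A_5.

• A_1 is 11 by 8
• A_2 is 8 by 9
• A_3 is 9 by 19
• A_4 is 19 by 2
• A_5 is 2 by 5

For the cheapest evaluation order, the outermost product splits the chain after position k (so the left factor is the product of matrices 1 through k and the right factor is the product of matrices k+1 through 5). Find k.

Adjacent pairs: A_1A_2 = 11·8·9 = 792; A_2A_3 = 8·9·19 = 1368; A_3A_4 = 9·19·2 = 342; A_4A_5 = 19·2·5 = 190.
Length 3: A_1..A_3: k=1: 0+1368+11·8·19=3040; k=2: 792+0+11·9·19=2673 → min 2673 | A_2..A_4: k=2: 0+342+8·9·2=486; k=3: 1368+0+8·19·2=1672 → min 486 | A_3..A_5: k=3: 0+190+9·19·5=1045; k=4: 342+0+9·2·5=432 → min 432.
Length 4: A_1..A_4: k=1: 0+486+11·8·2=662; k=2: 792+342+11·9·2=1332; k=3: 2673+0+11·19·2=3091 → min 662 | A_2..A_5: k=2: 0+432+8·9·5=792; k=3: 1368+190+8·19·5=2318; k=4: 486+0+8·2·5=566 → min 566.
Top-level splits: k=1: (A_1..A_1)·(A_2..A_5) → 0+566+11·8·5 = 1006; k=2: (A_1..A_2)·(A_3..A_5) → 792+432+11·9·5 = 1719; k=3: (A_1..A_3)·(A_4..A_5) → 2673+190+11·19·5 = 3908; k=4: (A_1..A_4)·(A_5..A_5) → 662+0+11·2·5 = 772.
Best split is after A_4, i.e. k = 4.

4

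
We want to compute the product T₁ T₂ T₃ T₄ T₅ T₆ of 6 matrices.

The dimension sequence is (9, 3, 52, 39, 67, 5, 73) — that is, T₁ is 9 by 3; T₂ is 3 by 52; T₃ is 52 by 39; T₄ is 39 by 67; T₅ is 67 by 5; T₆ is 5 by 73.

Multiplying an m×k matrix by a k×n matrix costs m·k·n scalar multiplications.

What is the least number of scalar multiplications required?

17994

Adjacent pairs: T₁T₂ = 9·3·52 = 1404; T₂T₃ = 3·52·39 = 6084; T₃T₄ = 52·39·67 = 135876; T₄T₅ = 39·67·5 = 13065; T₅T₆ = 67·5·73 = 24455.
Length 3: T₁..T₃: k=1: 0+6084+9·3·39=7137; k=2: 1404+0+9·52·39=19656 → min 7137 | T₂..T₄: k=2: 0+135876+3·52·67=146328; k=3: 6084+0+3·39·67=13923 → min 13923 | T₃..T₅: k=3: 0+13065+52·39·5=23205; k=4: 135876+0+52·67·5=153296 → min 23205 | T₄..T₆: k=4: 0+24455+39·67·73=215204; k=5: 13065+0+39·5·73=27300 → min 27300.
Length 4: T₁..T₄: k=1: 0+13923+9·3·67=15732; k=2: 1404+135876+9·52·67=168636; k=3: 7137+0+9·39·67=30654 → min 15732 | T₂..T₅: k=2: 0+23205+3·52·5=23985; k=3: 6084+13065+3·39·5=19734; k=4: 13923+0+3·67·5=14928 → min 14928 | T₃..T₆: k=3: 0+27300+52·39·73=175344; k=4: 135876+24455+52·67·73=414663; k=5: 23205+0+52·5·73=42185 → min 42185.
Length 5: T₁..T₅: k=1: 0+14928+9·3·5=15063; k=2: 1404+23205+9·52·5=26949; k=3: 7137+13065+9·39·5=21957; k=4: 15732+0+9·67·5=18747 → min 15063 | T₂..T₆: k=2: 0+42185+3·52·73=53573; k=3: 6084+27300+3·39·73=41925; k=4: 13923+24455+3·67·73=53051; k=5: 14928+0+3·5·73=16023 → min 16023.
Length 6: T₁..T₆: k=1: 0+16023+9·3·73=17994; k=2: 1404+42185+9·52·73=77753; k=3: 7137+27300+9·39·73=60060; k=4: 15732+24455+9·67·73=84206; k=5: 15063+0+9·5·73=18348 → min 17994.
Optimal order: (T₁ ((((T₂ T₃) T₄) T₅) T₆)) with cost 17994.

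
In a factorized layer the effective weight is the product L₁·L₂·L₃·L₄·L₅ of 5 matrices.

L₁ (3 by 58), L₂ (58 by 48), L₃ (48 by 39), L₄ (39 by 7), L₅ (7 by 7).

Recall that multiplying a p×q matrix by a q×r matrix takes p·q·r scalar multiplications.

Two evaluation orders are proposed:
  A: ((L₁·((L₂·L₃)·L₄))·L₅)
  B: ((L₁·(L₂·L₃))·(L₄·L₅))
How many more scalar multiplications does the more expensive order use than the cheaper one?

7683

Order A = ((L₁·((L₂·L₃)·L₄))·L₅): (L₂·L₃): 58×48 by 48×39 → 58×39, cost 58·48·39 = 108576; ((L₂·L₃)·L₄): 58×39 by 39×7 → 58×7, cost 58·39·7 = 15834; cumulative 124410; (L₁·((L₂·L₃)·L₄)): 3×58 by 58×7 → 3×7, cost 3·58·7 = 1218; cumulative 125628; ((L₁·((L₂·L₃)·L₄))·L₅): 3×7 by 7×7 → 3×7, cost 3·7·7 = 147; cumulative 125775. Total 125775.
Order B = ((L₁·(L₂·L₃))·(L₄·L₅)): (L₂·L₃): 58×48 by 48×39 → 58×39, cost 58·48·39 = 108576; (L₁·(L₂·L₃)): 3×58 by 58×39 → 3×39, cost 3·58·39 = 6786; cumulative 115362; (L₄·L₅): 39×7 by 7×7 → 39×7, cost 39·7·7 = 1911; ((L₁·(L₂·L₃))·(L₄·L₅)): 3×39 by 39×7 → 3×7, cost 3·39·7 = 819; cumulative 118092. Total 118092.
Difference: |125775 − 118092| = 7683.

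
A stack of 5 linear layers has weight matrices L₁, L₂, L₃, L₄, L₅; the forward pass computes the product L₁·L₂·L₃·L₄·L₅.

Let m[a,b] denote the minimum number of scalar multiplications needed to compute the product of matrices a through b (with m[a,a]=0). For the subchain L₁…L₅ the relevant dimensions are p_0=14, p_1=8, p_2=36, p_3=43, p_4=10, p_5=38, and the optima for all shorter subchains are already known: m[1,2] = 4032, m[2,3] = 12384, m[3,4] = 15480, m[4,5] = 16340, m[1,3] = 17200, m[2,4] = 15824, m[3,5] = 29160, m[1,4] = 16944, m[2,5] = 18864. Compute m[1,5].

22264

m[1,5] = min over k∈[1,4] of m[1,k]+m[k+1,5]+p_{0}·p_k·p_{5}.
k=1: 0 + 18864 + 14·8·38 = 23120; k=2: 4032 + 29160 + 14·36·38 = 52344; k=3: 17200 + 16340 + 14·43·38 = 56416; k=4: 16944 + 0 + 14·10·38 = 22264.
Minimum: 22264 at k=4.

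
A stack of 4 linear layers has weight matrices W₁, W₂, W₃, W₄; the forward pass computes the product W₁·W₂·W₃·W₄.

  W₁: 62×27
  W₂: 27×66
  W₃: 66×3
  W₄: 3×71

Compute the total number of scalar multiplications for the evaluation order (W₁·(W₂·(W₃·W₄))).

(W₃·W₄): 66×3 by 3×71 → 66×71, cost 66·3·71 = 14058
(W₂·(W₃·W₄)): 27×66 by 66×71 → 27×71, cost 27·66·71 = 126522; cumulative 140580
(W₁·(W₂·(W₃·W₄))): 62×27 by 27×71 → 62×71, cost 62·27·71 = 118854; cumulative 259434
Total: 259434 scalar multiplications.

259434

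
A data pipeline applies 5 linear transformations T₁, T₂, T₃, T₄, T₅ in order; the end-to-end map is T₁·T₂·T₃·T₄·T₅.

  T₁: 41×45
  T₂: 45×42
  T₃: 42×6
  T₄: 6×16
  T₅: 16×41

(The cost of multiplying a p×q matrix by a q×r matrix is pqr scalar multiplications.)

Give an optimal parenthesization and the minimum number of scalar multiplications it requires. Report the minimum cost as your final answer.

36432

Adjacent pairs: T₁T₂ = 41·45·42 = 77490; T₂T₃ = 45·42·6 = 11340; T₃T₄ = 42·6·16 = 4032; T₄T₅ = 6·16·41 = 3936.
Length 3: T₁..T₃: k=1: 0+11340+41·45·6=22410; k=2: 77490+0+41·42·6=87822 → min 22410 | T₂..T₄: k=2: 0+4032+45·42·16=34272; k=3: 11340+0+45·6·16=15660 → min 15660 | T₃..T₅: k=3: 0+3936+42·6·41=14268; k=4: 4032+0+42·16·41=31584 → min 14268.
Length 4: T₁..T₄: k=1: 0+15660+41·45·16=45180; k=2: 77490+4032+41·42·16=109074; k=3: 22410+0+41·6·16=26346 → min 26346 | T₂..T₅: k=2: 0+14268+45·42·41=91758; k=3: 11340+3936+45·6·41=26346; k=4: 15660+0+45·16·41=45180 → min 26346.
Length 5: T₁..T₅: k=1: 0+26346+41·45·41=101991; k=2: 77490+14268+41·42·41=162360; k=3: 22410+3936+41·6·41=36432; k=4: 26346+0+41·16·41=53242 → min 36432.
Optimal parenthesization: ((T₁·(T₂·T₃))·(T₄·T₅)) with cost 36432.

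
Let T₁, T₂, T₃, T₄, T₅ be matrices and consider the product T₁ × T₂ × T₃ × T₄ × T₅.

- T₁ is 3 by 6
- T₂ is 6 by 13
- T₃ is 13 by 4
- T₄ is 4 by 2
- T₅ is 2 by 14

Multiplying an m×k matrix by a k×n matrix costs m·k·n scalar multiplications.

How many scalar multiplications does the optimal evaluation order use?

380

Adjacent pairs: T₁T₂ = 3·6·13 = 234; T₂T₃ = 6·13·4 = 312; T₃T₄ = 13·4·2 = 104; T₄T₅ = 4·2·14 = 112.
Length 3: T₁..T₃: k=1: 0+312+3·6·4=384; k=2: 234+0+3·13·4=390 → min 384 | T₂..T₄: k=2: 0+104+6·13·2=260; k=3: 312+0+6·4·2=360 → min 260 | T₃..T₅: k=3: 0+112+13·4·14=840; k=4: 104+0+13·2·14=468 → min 468.
Length 4: T₁..T₄: k=1: 0+260+3·6·2=296; k=2: 234+104+3·13·2=416; k=3: 384+0+3·4·2=408 → min 296 | T₂..T₅: k=2: 0+468+6·13·14=1560; k=3: 312+112+6·4·14=760; k=4: 260+0+6·2·14=428 → min 428.
Length 5: T₁..T₅: k=1: 0+428+3·6·14=680; k=2: 234+468+3·13·14=1248; k=3: 384+112+3·4·14=664; k=4: 296+0+3·2·14=380 → min 380.
Optimal order: ((T₁ × (T₂ × (T₃ × T₄))) × T₅) with cost 380.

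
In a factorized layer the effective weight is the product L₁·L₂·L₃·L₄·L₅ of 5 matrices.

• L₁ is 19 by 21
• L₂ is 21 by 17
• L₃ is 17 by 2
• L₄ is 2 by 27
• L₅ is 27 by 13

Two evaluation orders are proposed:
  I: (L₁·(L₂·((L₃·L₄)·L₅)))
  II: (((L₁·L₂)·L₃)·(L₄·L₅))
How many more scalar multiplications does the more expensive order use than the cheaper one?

Order I = (L₁·(L₂·((L₃·L₄)·L₅))): (L₃·L₄): 17×2 by 2×27 → 17×27, cost 17·2·27 = 918; ((L₃·L₄)·L₅): 17×27 by 27×13 → 17×13, cost 17·27·13 = 5967; cumulative 6885; (L₂·((L₃·L₄)·L₅)): 21×17 by 17×13 → 21×13, cost 21·17·13 = 4641; cumulative 11526; (L₁·(L₂·((L₃·L₄)·L₅))): 19×21 by 21×13 → 19×13, cost 19·21·13 = 5187; cumulative 16713. Total 16713.
Order II = (((L₁·L₂)·L₃)·(L₄·L₅)): (L₁·L₂): 19×21 by 21×17 → 19×17, cost 19·21·17 = 6783; ((L₁·L₂)·L₃): 19×17 by 17×2 → 19×2, cost 19·17·2 = 646; cumulative 7429; (L₄·L₅): 2×27 by 27×13 → 2×13, cost 2·27·13 = 702; (((L₁·L₂)·L₃)·(L₄·L₅)): 19×2 by 2×13 → 19×13, cost 19·2·13 = 494; cumulative 8625. Total 8625.
Difference: |16713 − 8625| = 8088.

8088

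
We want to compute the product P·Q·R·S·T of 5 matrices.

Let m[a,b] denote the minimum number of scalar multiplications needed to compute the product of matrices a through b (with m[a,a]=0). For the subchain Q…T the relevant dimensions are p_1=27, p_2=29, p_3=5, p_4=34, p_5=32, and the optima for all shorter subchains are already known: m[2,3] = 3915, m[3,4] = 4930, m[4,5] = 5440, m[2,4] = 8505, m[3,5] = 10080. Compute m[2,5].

13675

m[2,5] = min over k∈[2,4] of m[2,k]+m[k+1,5]+p_{1}·p_k·p_{5}.
k=2: 0 + 10080 + 27·29·32 = 35136; k=3: 3915 + 5440 + 27·5·32 = 13675; k=4: 8505 + 0 + 27·34·32 = 37881.
Minimum: 13675 at k=3.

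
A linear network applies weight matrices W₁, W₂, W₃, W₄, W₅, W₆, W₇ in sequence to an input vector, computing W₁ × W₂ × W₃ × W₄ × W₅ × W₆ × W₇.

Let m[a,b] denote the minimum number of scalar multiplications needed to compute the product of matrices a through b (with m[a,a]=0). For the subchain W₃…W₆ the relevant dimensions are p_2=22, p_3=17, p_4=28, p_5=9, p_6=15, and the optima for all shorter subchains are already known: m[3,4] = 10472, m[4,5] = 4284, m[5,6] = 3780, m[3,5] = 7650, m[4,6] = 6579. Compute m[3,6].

10620

m[3,6] = min over k∈[3,5] of m[3,k]+m[k+1,6]+p_{2}·p_k·p_{6}.
k=3: 0 + 6579 + 22·17·15 = 12189; k=4: 10472 + 3780 + 22·28·15 = 23492; k=5: 7650 + 0 + 22·9·15 = 10620.
Minimum: 10620 at k=5.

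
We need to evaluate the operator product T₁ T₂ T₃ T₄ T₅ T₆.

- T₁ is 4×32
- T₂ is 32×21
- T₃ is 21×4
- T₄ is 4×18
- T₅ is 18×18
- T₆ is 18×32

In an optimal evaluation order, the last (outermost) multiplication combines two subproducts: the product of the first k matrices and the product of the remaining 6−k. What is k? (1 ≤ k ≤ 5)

Adjacent pairs: T₁T₂ = 4·32·21 = 2688; T₂T₃ = 32·21·4 = 2688; T₃T₄ = 21·4·18 = 1512; T₄T₅ = 4·18·18 = 1296; T₅T₆ = 18·18·32 = 10368.
Length 3: T₁..T₃: k=1: 0+2688+4·32·4=3200; k=2: 2688+0+4·21·4=3024 → min 3024 | T₂..T₄: k=2: 0+1512+32·21·18=13608; k=3: 2688+0+32·4·18=4992 → min 4992 | T₃..T₅: k=3: 0+1296+21·4·18=2808; k=4: 1512+0+21·18·18=8316 → min 2808 | T₄..T₆: k=4: 0+10368+4·18·32=12672; k=5: 1296+0+4·18·32=3600 → min 3600.
Length 4: T₁..T₄: k=1: 0+4992+4·32·18=7296; k=2: 2688+1512+4·21·18=5712; k=3: 3024+0+4·4·18=3312 → min 3312 | T₂..T₅: k=2: 0+2808+32·21·18=14904; k=3: 2688+1296+32·4·18=6288; k=4: 4992+0+32·18·18=15360 → min 6288 | T₃..T₆: k=3: 0+3600+21·4·32=6288; k=4: 1512+10368+21·18·32=23976; k=5: 2808+0+21·18·32=14904 → min 6288.
Length 5: T₁..T₅: k=1: 0+6288+4·32·18=8592; k=2: 2688+2808+4·21·18=7008; k=3: 3024+1296+4·4·18=4608; k=4: 3312+0+4·18·18=4608 → min 4608 | T₂..T₆: k=2: 0+6288+32·21·32=27792; k=3: 2688+3600+32·4·32=10384; k=4: 4992+10368+32·18·32=33792; k=5: 6288+0+32·18·32=24720 → min 10384.
Top-level splits: k=1: (T₁..T₁)·(T₂..T₆) → 0+10384+4·32·32 = 14480; k=2: (T₁..T₂)·(T₃..T₆) → 2688+6288+4·21·32 = 11664; k=3: (T₁..T₃)·(T₄..T₆) → 3024+3600+4·4·32 = 7136; k=4: (T₁..T₄)·(T₅..T₆) → 3312+10368+4·18·32 = 15984; k=5: (T₁..T₅)·(T₆..T₆) → 4608+0+4·18·32 = 6912.
Best split is after T₅, i.e. k = 5.

5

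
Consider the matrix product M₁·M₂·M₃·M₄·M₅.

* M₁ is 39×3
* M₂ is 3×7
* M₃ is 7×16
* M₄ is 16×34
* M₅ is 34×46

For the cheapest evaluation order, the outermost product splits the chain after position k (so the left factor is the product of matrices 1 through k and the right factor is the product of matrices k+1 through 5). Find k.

1

Adjacent pairs: M₁M₂ = 39·3·7 = 819; M₂M₃ = 3·7·16 = 336; M₃M₄ = 7·16·34 = 3808; M₄M₅ = 16·34·46 = 25024.
Length 3: M₁..M₃: k=1: 0+336+39·3·16=2208; k=2: 819+0+39·7·16=5187 → min 2208 | M₂..M₄: k=2: 0+3808+3·7·34=4522; k=3: 336+0+3·16·34=1968 → min 1968 | M₃..M₅: k=3: 0+25024+7·16·46=30176; k=4: 3808+0+7·34·46=14756 → min 14756.
Length 4: M₁..M₄: k=1: 0+1968+39·3·34=5946; k=2: 819+3808+39·7·34=13909; k=3: 2208+0+39·16·34=23424 → min 5946 | M₂..M₅: k=2: 0+14756+3·7·46=15722; k=3: 336+25024+3·16·46=27568; k=4: 1968+0+3·34·46=6660 → min 6660.
Top-level splits: k=1: (M₁..M₁)·(M₂..M₅) → 0+6660+39·3·46 = 12042; k=2: (M₁..M₂)·(M₃..M₅) → 819+14756+39·7·46 = 28133; k=3: (M₁..M₃)·(M₄..M₅) → 2208+25024+39·16·46 = 55936; k=4: (M₁..M₄)·(M₅..M₅) → 5946+0+39·34·46 = 66942.
Best split is after M₁, i.e. k = 1.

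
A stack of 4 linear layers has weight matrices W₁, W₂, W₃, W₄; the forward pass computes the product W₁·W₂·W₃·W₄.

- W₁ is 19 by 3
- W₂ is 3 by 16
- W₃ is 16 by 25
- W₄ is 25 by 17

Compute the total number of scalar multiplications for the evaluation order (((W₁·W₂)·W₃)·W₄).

16587

(W₁·W₂): 19×3 by 3×16 → 19×16, cost 19·3·16 = 912
((W₁·W₂)·W₃): 19×16 by 16×25 → 19×25, cost 19·16·25 = 7600; cumulative 8512
(((W₁·W₂)·W₃)·W₄): 19×25 by 25×17 → 19×17, cost 19·25·17 = 8075; cumulative 16587
Total: 16587 scalar multiplications.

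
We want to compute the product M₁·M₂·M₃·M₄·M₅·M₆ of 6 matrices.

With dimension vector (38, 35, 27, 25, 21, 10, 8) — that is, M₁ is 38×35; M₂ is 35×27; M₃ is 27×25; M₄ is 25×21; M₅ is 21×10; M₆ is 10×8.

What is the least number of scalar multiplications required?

Adjacent pairs: M₁M₂ = 38·35·27 = 35910; M₂M₃ = 35·27·25 = 23625; M₃M₄ = 27·25·21 = 14175; M₄M₅ = 25·21·10 = 5250; M₅M₆ = 21·10·8 = 1680.
Length 3: M₁..M₃: k=1: 0+23625+38·35·25=56875; k=2: 35910+0+38·27·25=61560 → min 56875 | M₂..M₄: k=2: 0+14175+35·27·21=34020; k=3: 23625+0+35·25·21=42000 → min 34020 | M₃..M₅: k=3: 0+5250+27·25·10=12000; k=4: 14175+0+27·21·10=19845 → min 12000 | M₄..M₆: k=4: 0+1680+25·21·8=5880; k=5: 5250+0+25·10·8=7250 → min 5880.
Length 4: M₁..M₄: k=1: 0+34020+38·35·21=61950; k=2: 35910+14175+38·27·21=71631; k=3: 56875+0+38·25·21=76825 → min 61950 | M₂..M₅: k=2: 0+12000+35·27·10=21450; k=3: 23625+5250+35·25·10=37625; k=4: 34020+0+35·21·10=41370 → min 21450 | M₃..M₆: k=3: 0+5880+27·25·8=11280; k=4: 14175+1680+27·21·8=20391; k=5: 12000+0+27·10·8=14160 → min 11280.
Length 5: M₁..M₅: k=1: 0+21450+38·35·10=34750; k=2: 35910+12000+38·27·10=58170; k=3: 56875+5250+38·25·10=71625; k=4: 61950+0+38·21·10=69930 → min 34750 | M₂..M₆: k=2: 0+11280+35·27·8=18840; k=3: 23625+5880+35·25·8=36505; k=4: 34020+1680+35·21·8=41580; k=5: 21450+0+35·10·8=24250 → min 18840.
Length 6: M₁..M₆: k=1: 0+18840+38·35·8=29480; k=2: 35910+11280+38·27·8=55398; k=3: 56875+5880+38·25·8=70355; k=4: 61950+1680+38·21·8=70014; k=5: 34750+0+38·10·8=37790 → min 29480.
Optimal order: (M₁·(M₂·(M₃·(M₄·(M₅·M₆))))) with cost 29480.

29480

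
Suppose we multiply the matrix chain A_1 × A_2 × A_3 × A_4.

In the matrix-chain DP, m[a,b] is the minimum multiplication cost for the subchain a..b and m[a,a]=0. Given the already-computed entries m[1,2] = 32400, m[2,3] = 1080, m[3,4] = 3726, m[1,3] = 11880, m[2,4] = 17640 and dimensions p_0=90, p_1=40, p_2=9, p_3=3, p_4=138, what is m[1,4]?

49140

m[1,4] = min over k∈[1,3] of m[1,k]+m[k+1,4]+p_{0}·p_k·p_{4}.
k=1: 0 + 17640 + 90·40·138 = 514440; k=2: 32400 + 3726 + 90·9·138 = 147906; k=3: 11880 + 0 + 90·3·138 = 49140.
Minimum: 49140 at k=3.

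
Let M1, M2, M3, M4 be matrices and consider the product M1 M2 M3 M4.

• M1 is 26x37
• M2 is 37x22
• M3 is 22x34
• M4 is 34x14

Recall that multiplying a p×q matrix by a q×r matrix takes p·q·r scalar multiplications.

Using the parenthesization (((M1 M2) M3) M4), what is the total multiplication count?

(M1 M2): 26×37 by 37×22 → 26×22, cost 26·37·22 = 21164
((M1 M2) M3): 26×22 by 22×34 → 26×34, cost 26·22·34 = 19448; cumulative 40612
(((M1 M2) M3) M4): 26×34 by 34×14 → 26×14, cost 26·34·14 = 12376; cumulative 52988
Total: 52988 scalar multiplications.

52988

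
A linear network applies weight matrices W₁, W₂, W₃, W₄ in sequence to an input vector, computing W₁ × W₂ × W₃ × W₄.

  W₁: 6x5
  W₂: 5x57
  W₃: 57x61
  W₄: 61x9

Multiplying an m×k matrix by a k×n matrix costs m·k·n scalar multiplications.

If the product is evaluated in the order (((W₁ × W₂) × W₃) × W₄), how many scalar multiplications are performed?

25866

(W₁ × W₂): 6×5 by 5×57 → 6×57, cost 6·5·57 = 1710
((W₁ × W₂) × W₃): 6×57 by 57×61 → 6×61, cost 6·57·61 = 20862; cumulative 22572
(((W₁ × W₂) × W₃) × W₄): 6×61 by 61×9 → 6×9, cost 6·61·9 = 3294; cumulative 25866
Total: 25866 scalar multiplications.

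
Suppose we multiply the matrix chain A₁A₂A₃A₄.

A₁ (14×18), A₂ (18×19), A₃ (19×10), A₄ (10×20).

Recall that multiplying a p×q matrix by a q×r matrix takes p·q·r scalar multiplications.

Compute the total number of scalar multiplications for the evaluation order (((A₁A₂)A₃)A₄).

(A₁A₂): 14×18 by 18×19 → 14×19, cost 14·18·19 = 4788
((A₁A₂)A₃): 14×19 by 19×10 → 14×10, cost 14·19·10 = 2660; cumulative 7448
(((A₁A₂)A₃)A₄): 14×10 by 10×20 → 14×20, cost 14·10·20 = 2800; cumulative 10248
Total: 10248 scalar multiplications.

10248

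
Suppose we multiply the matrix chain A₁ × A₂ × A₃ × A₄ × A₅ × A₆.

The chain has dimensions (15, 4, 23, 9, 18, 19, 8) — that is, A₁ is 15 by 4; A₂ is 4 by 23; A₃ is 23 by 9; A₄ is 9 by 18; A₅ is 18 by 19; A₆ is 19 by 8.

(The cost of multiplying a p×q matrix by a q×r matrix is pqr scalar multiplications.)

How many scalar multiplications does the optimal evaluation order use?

Adjacent pairs: A₁A₂ = 15·4·23 = 1380; A₂A₃ = 4·23·9 = 828; A₃A₄ = 23·9·18 = 3726; A₄A₅ = 9·18·19 = 3078; A₅A₆ = 18·19·8 = 2736.
Length 3: A₁..A₃: k=1: 0+828+15·4·9=1368; k=2: 1380+0+15·23·9=4485 → min 1368 | A₂..A₄: k=2: 0+3726+4·23·18=5382; k=3: 828+0+4·9·18=1476 → min 1476 | A₃..A₅: k=3: 0+3078+23·9·19=7011; k=4: 3726+0+23·18·19=11592 → min 7011 | A₄..A₆: k=4: 0+2736+9·18·8=4032; k=5: 3078+0+9·19·8=4446 → min 4032.
Length 4: A₁..A₄: k=1: 0+1476+15·4·18=2556; k=2: 1380+3726+15·23·18=11316; k=3: 1368+0+15·9·18=3798 → min 2556 | A₂..A₅: k=2: 0+7011+4·23·19=8759; k=3: 828+3078+4·9·19=4590; k=4: 1476+0+4·18·19=2844 → min 2844 | A₃..A₆: k=3: 0+4032+23·9·8=5688; k=4: 3726+2736+23·18·8=9774; k=5: 7011+0+23·19·8=10507 → min 5688.
Length 5: A₁..A₅: k=1: 0+2844+15·4·19=3984; k=2: 1380+7011+15·23·19=14946; k=3: 1368+3078+15·9·19=7011; k=4: 2556+0+15·18·19=7686 → min 3984 | A₂..A₆: k=2: 0+5688+4·23·8=6424; k=3: 828+4032+4·9·8=5148; k=4: 1476+2736+4·18·8=4788; k=5: 2844+0+4·19·8=3452 → min 3452.
Length 6: A₁..A₆: k=1: 0+3452+15·4·8=3932; k=2: 1380+5688+15·23·8=9828; k=3: 1368+4032+15·9·8=6480; k=4: 2556+2736+15·18·8=7452; k=5: 3984+0+15·19·8=6264 → min 3932.
Optimal order: (A₁ × ((((A₂ × A₃) × A₄) × A₅) × A₆)) with cost 3932.

3932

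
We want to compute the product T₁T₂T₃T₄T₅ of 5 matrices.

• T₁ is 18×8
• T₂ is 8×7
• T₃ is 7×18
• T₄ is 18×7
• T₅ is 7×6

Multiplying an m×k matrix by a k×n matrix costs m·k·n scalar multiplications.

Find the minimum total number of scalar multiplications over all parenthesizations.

Adjacent pairs: T₁T₂ = 18·8·7 = 1008; T₂T₃ = 8·7·18 = 1008; T₃T₄ = 7·18·7 = 882; T₄T₅ = 18·7·6 = 756.
Length 3: T₁..T₃: k=1: 0+1008+18·8·18=3600; k=2: 1008+0+18·7·18=3276 → min 3276 | T₂..T₄: k=2: 0+882+8·7·7=1274; k=3: 1008+0+8·18·7=2016 → min 1274 | T₃..T₅: k=3: 0+756+7·18·6=1512; k=4: 882+0+7·7·6=1176 → min 1176.
Length 4: T₁..T₄: k=1: 0+1274+18·8·7=2282; k=2: 1008+882+18·7·7=2772; k=3: 3276+0+18·18·7=5544 → min 2282 | T₂..T₅: k=2: 0+1176+8·7·6=1512; k=3: 1008+756+8·18·6=2628; k=4: 1274+0+8·7·6=1610 → min 1512.
Length 5: T₁..T₅: k=1: 0+1512+18·8·6=2376; k=2: 1008+1176+18·7·6=2940; k=3: 3276+756+18·18·6=5976; k=4: 2282+0+18·7·6=3038 → min 2376.
Optimal order: (T₁(T₂((T₃T₄)T₅))) with cost 2376.

2376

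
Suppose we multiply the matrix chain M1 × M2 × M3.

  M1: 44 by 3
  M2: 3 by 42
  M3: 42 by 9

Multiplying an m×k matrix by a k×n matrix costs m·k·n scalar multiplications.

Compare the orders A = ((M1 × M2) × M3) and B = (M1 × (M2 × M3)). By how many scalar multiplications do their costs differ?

19854

Order A = ((M1 × M2) × M3): (M1 × M2): 44×3 by 3×42 → 44×42, cost 44·3·42 = 5544; ((M1 × M2) × M3): 44×42 by 42×9 → 44×9, cost 44·42·9 = 16632; cumulative 22176. Total 22176.
Order B = (M1 × (M2 × M3)): (M2 × M3): 3×42 by 42×9 → 3×9, cost 3·42·9 = 1134; (M1 × (M2 × M3)): 44×3 by 3×9 → 44×9, cost 44·3·9 = 1188; cumulative 2322. Total 2322.
Difference: |22176 − 2322| = 19854.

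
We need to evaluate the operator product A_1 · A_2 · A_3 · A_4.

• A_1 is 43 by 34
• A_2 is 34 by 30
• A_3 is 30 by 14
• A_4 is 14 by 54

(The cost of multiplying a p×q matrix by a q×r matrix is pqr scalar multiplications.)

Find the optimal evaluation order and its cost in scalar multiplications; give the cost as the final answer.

Adjacent pairs: A_1A_2 = 43·34·30 = 43860; A_2A_3 = 34·30·14 = 14280; A_3A_4 = 30·14·54 = 22680.
Length 3: A_1..A_3: k=1: 0+14280+43·34·14=34748; k=2: 43860+0+43·30·14=61920 → min 34748 | A_2..A_4: k=2: 0+22680+34·30·54=77760; k=3: 14280+0+34·14·54=39984 → min 39984.
Length 4: A_1..A_4: k=1: 0+39984+43·34·54=118932; k=2: 43860+22680+43·30·54=136200; k=3: 34748+0+43·14·54=67256 → min 67256.
Optimal parenthesization: ((A_1 · (A_2 · A_3)) · A_4) with cost 67256.

67256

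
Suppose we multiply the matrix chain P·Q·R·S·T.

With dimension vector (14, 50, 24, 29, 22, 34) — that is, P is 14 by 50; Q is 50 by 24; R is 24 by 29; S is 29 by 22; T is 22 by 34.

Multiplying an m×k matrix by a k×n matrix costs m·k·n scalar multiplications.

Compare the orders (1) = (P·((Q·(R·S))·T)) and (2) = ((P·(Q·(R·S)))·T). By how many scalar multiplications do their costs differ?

35328

Order (1) = (P·((Q·(R·S))·T)): (R·S): 24×29 by 29×22 → 24×22, cost 24·29·22 = 15312; (Q·(R·S)): 50×24 by 24×22 → 50×22, cost 50·24·22 = 26400; cumulative 41712; ((Q·(R·S))·T): 50×22 by 22×34 → 50×34, cost 50·22·34 = 37400; cumulative 79112; (P·((Q·(R·S))·T)): 14×50 by 50×34 → 14×34, cost 14·50·34 = 23800; cumulative 102912. Total 102912.
Order (2) = ((P·(Q·(R·S)))·T): (R·S): 24×29 by 29×22 → 24×22, cost 24·29·22 = 15312; (Q·(R·S)): 50×24 by 24×22 → 50×22, cost 50·24·22 = 26400; cumulative 41712; (P·(Q·(R·S))): 14×50 by 50×22 → 14×22, cost 14·50·22 = 15400; cumulative 57112; ((P·(Q·(R·S)))·T): 14×22 by 22×34 → 14×34, cost 14·22·34 = 10472; cumulative 67584. Total 67584.
Difference: |102912 − 67584| = 35328.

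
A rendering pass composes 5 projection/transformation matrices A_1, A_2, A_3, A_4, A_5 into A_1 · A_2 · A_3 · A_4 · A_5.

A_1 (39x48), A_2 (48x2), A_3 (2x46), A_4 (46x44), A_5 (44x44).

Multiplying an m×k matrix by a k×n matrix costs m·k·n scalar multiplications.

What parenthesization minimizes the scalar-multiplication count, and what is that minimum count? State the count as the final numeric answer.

Adjacent pairs: A_1A_2 = 39·48·2 = 3744; A_2A_3 = 48·2·46 = 4416; A_3A_4 = 2·46·44 = 4048; A_4A_5 = 46·44·44 = 89056.
Length 3: A_1..A_3: k=1: 0+4416+39·48·46=90528; k=2: 3744+0+39·2·46=7332 → min 7332 | A_2..A_4: k=2: 0+4048+48·2·44=8272; k=3: 4416+0+48·46·44=101568 → min 8272 | A_3..A_5: k=3: 0+89056+2·46·44=93104; k=4: 4048+0+2·44·44=7920 → min 7920.
Length 4: A_1..A_4: k=1: 0+8272+39·48·44=90640; k=2: 3744+4048+39·2·44=11224; k=3: 7332+0+39·46·44=86268 → min 11224 | A_2..A_5: k=2: 0+7920+48·2·44=12144; k=3: 4416+89056+48·46·44=190624; k=4: 8272+0+48·44·44=101200 → min 12144.
Length 5: A_1..A_5: k=1: 0+12144+39·48·44=94512; k=2: 3744+7920+39·2·44=15096; k=3: 7332+89056+39·46·44=175324; k=4: 11224+0+39·44·44=86728 → min 15096.
Optimal parenthesization: ((A_1 · A_2) · ((A_3 · A_4) · A_5)) with cost 15096.

15096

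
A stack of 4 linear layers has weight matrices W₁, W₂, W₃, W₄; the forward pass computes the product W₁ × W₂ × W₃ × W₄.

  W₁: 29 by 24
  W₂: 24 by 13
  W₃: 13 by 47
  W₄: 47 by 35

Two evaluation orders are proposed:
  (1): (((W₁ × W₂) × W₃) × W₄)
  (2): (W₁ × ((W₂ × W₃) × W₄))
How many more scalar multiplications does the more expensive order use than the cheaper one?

4032

Order (1) = (((W₁ × W₂) × W₃) × W₄): (W₁ × W₂): 29×24 by 24×13 → 29×13, cost 29·24·13 = 9048; ((W₁ × W₂) × W₃): 29×13 by 13×47 → 29×47, cost 29·13·47 = 17719; cumulative 26767; (((W₁ × W₂) × W₃) × W₄): 29×47 by 47×35 → 29×35, cost 29·47·35 = 47705; cumulative 74472. Total 74472.
Order (2) = (W₁ × ((W₂ × W₃) × W₄)): (W₂ × W₃): 24×13 by 13×47 → 24×47, cost 24·13·47 = 14664; ((W₂ × W₃) × W₄): 24×47 by 47×35 → 24×35, cost 24·47·35 = 39480; cumulative 54144; (W₁ × ((W₂ × W₃) × W₄)): 29×24 by 24×35 → 29×35, cost 29·24·35 = 24360; cumulative 78504. Total 78504.
Difference: |74472 − 78504| = 4032.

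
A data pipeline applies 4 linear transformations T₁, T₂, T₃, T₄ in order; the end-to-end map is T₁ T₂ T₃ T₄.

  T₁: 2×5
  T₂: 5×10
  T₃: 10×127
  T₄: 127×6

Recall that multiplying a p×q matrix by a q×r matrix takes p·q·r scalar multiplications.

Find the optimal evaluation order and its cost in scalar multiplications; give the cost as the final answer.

Adjacent pairs: T₁T₂ = 2·5·10 = 100; T₂T₃ = 5·10·127 = 6350; T₃T₄ = 10·127·6 = 7620.
Length 3: T₁..T₃: k=1: 0+6350+2·5·127=7620; k=2: 100+0+2·10·127=2640 → min 2640 | T₂..T₄: k=2: 0+7620+5·10·6=7920; k=3: 6350+0+5·127·6=10160 → min 7920.
Length 4: T₁..T₄: k=1: 0+7920+2·5·6=7980; k=2: 100+7620+2·10·6=7840; k=3: 2640+0+2·127·6=4164 → min 4164.
Optimal parenthesization: (((T₁ T₂) T₃) T₄) with cost 4164.

4164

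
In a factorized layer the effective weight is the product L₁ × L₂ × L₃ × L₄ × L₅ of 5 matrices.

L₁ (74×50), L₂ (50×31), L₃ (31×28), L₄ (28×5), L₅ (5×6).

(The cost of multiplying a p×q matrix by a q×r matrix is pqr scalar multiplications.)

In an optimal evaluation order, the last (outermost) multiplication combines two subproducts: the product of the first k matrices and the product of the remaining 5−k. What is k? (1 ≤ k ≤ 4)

4

Adjacent pairs: L₁L₂ = 74·50·31 = 114700; L₂L₃ = 50·31·28 = 43400; L₃L₄ = 31·28·5 = 4340; L₄L₅ = 28·5·6 = 840.
Length 3: L₁..L₃: k=1: 0+43400+74·50·28=147000; k=2: 114700+0+74·31·28=178932 → min 147000 | L₂..L₄: k=2: 0+4340+50·31·5=12090; k=3: 43400+0+50·28·5=50400 → min 12090 | L₃..L₅: k=3: 0+840+31·28·6=6048; k=4: 4340+0+31·5·6=5270 → min 5270.
Length 4: L₁..L₄: k=1: 0+12090+74·50·5=30590; k=2: 114700+4340+74·31·5=130510; k=3: 147000+0+74·28·5=157360 → min 30590 | L₂..L₅: k=2: 0+5270+50·31·6=14570; k=3: 43400+840+50·28·6=52640; k=4: 12090+0+50·5·6=13590 → min 13590.
Top-level splits: k=1: (L₁..L₁)·(L₂..L₅) → 0+13590+74·50·6 = 35790; k=2: (L₁..L₂)·(L₃..L₅) → 114700+5270+74·31·6 = 133734; k=3: (L₁..L₃)·(L₄..L₅) → 147000+840+74·28·6 = 160272; k=4: (L₁..L₄)·(L₅..L₅) → 30590+0+74·5·6 = 32810.
Best split is after L₄, i.e. k = 4.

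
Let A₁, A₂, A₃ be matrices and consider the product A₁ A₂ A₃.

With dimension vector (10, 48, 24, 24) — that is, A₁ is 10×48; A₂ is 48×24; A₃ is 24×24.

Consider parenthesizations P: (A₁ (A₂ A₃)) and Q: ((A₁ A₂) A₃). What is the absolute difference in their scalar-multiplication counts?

21888

Order P = (A₁ (A₂ A₃)): (A₂ A₃): 48×24 by 24×24 → 48×24, cost 48·24·24 = 27648; (A₁ (A₂ A₃)): 10×48 by 48×24 → 10×24, cost 10·48·24 = 11520; cumulative 39168. Total 39168.
Order Q = ((A₁ A₂) A₃): (A₁ A₂): 10×48 by 48×24 → 10×24, cost 10·48·24 = 11520; ((A₁ A₂) A₃): 10×24 by 24×24 → 10×24, cost 10·24·24 = 5760; cumulative 17280. Total 17280.
Difference: |39168 − 17280| = 21888.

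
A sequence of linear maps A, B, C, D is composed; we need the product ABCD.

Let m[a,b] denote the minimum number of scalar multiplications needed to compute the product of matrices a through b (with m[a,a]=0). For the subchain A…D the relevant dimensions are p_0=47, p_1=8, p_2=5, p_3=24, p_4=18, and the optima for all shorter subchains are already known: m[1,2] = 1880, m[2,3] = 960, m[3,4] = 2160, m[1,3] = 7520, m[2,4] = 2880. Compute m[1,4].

8270

m[1,4] = min over k∈[1,3] of m[1,k]+m[k+1,4]+p_{0}·p_k·p_{4}.
k=1: 0 + 2880 + 47·8·18 = 9648; k=2: 1880 + 2160 + 47·5·18 = 8270; k=3: 7520 + 0 + 47·24·18 = 27824.
Minimum: 8270 at k=2.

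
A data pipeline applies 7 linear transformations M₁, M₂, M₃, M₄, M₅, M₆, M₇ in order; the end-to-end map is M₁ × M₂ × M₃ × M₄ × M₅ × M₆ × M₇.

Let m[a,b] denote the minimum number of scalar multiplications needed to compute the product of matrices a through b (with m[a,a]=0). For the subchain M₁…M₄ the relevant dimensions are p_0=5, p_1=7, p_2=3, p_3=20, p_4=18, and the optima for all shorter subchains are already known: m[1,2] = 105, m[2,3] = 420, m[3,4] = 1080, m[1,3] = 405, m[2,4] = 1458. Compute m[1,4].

1455

m[1,4] = min over k∈[1,3] of m[1,k]+m[k+1,4]+p_{0}·p_k·p_{4}.
k=1: 0 + 1458 + 5·7·18 = 2088; k=2: 105 + 1080 + 5·3·18 = 1455; k=3: 405 + 0 + 5·20·18 = 2205.
Minimum: 1455 at k=2.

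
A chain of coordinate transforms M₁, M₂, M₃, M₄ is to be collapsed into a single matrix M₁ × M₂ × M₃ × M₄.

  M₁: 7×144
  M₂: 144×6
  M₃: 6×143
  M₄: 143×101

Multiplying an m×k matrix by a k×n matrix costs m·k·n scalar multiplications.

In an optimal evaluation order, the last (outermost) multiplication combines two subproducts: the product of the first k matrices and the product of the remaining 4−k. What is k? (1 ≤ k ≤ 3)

Adjacent pairs: M₁M₂ = 7·144·6 = 6048; M₂M₃ = 144·6·143 = 123552; M₃M₄ = 6·143·101 = 86658.
Length 3: M₁..M₃: k=1: 0+123552+7·144·143=267696; k=2: 6048+0+7·6·143=12054 → min 12054 | M₂..M₄: k=2: 0+86658+144·6·101=173922; k=3: 123552+0+144·143·101=2203344 → min 173922.
Top-level splits: k=1: (M₁..M₁)·(M₂..M₄) → 0+173922+7·144·101 = 275730; k=2: (M₁..M₂)·(M₃..M₄) → 6048+86658+7·6·101 = 96948; k=3: (M₁..M₃)·(M₄..M₄) → 12054+0+7·143·101 = 113155.
Best split is after M₂, i.e. k = 2.

2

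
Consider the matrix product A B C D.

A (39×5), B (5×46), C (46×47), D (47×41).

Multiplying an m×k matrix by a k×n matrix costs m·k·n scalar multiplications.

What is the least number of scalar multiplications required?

28440

Adjacent pairs: AB = 39·5·46 = 8970; BC = 5·46·47 = 10810; CD = 46·47·41 = 88642.
Length 3: A..C: k=1: 0+10810+39·5·47=19975; k=2: 8970+0+39·46·47=93288 → min 19975 | B..D: k=2: 0+88642+5·46·41=98072; k=3: 10810+0+5·47·41=20445 → min 20445.
Length 4: A..D: k=1: 0+20445+39·5·41=28440; k=2: 8970+88642+39·46·41=171166; k=3: 19975+0+39·47·41=95128 → min 28440.
Optimal order: (A ((B C) D)) with cost 28440.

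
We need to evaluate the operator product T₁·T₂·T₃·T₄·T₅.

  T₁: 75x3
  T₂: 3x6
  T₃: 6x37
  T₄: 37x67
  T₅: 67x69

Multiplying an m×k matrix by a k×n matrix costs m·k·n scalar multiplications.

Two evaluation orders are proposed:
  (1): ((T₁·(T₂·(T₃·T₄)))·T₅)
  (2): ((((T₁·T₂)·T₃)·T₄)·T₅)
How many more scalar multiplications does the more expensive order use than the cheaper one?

Order (1) = ((T₁·(T₂·(T₃·T₄)))·T₅): (T₃·T₄): 6×37 by 37×67 → 6×67, cost 6·37·67 = 14874; (T₂·(T₃·T₄)): 3×6 by 6×67 → 3×67, cost 3·6·67 = 1206; cumulative 16080; (T₁·(T₂·(T₃·T₄))): 75×3 by 3×67 → 75×67, cost 75·3·67 = 15075; cumulative 31155; ((T₁·(T₂·(T₃·T₄)))·T₅): 75×67 by 67×69 → 75×69, cost 75·67·69 = 346725; cumulative 377880. Total 377880.
Order (2) = ((((T₁·T₂)·T₃)·T₄)·T₅): (T₁·T₂): 75×3 by 3×6 → 75×6, cost 75·3·6 = 1350; ((T₁·T₂)·T₃): 75×6 by 6×37 → 75×37, cost 75·6·37 = 16650; cumulative 18000; (((T₁·T₂)·T₃)·T₄): 75×37 by 37×67 → 75×67, cost 75·37·67 = 185925; cumulative 203925; ((((T₁·T₂)·T₃)·T₄)·T₅): 75×67 by 67×69 → 75×69, cost 75·67·69 = 346725; cumulative 550650. Total 550650.
Difference: |377880 − 550650| = 172770.

172770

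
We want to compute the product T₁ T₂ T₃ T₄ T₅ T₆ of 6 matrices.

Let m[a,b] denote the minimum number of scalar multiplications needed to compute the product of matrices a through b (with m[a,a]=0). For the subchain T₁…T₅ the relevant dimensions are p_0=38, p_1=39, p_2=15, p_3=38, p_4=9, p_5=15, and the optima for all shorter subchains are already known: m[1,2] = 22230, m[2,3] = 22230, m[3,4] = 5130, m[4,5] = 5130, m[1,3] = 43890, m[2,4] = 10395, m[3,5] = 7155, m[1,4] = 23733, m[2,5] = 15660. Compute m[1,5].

28863

m[1,5] = min over k∈[1,4] of m[1,k]+m[k+1,5]+p_{0}·p_k·p_{5}.
k=1: 0 + 15660 + 38·39·15 = 37890; k=2: 22230 + 7155 + 38·15·15 = 37935; k=3: 43890 + 5130 + 38·38·15 = 70680; k=4: 23733 + 0 + 38·9·15 = 28863.
Minimum: 28863 at k=4.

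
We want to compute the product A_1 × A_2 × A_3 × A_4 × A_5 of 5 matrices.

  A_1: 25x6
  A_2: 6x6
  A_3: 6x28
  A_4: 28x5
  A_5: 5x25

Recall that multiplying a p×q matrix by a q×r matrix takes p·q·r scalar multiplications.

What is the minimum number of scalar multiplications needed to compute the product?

Adjacent pairs: A_1A_2 = 25·6·6 = 900; A_2A_3 = 6·6·28 = 1008; A_3A_4 = 6·28·5 = 840; A_4A_5 = 28·5·25 = 3500.
Length 3: A_1..A_3: k=1: 0+1008+25·6·28=5208; k=2: 900+0+25·6·28=5100 → min 5100 | A_2..A_4: k=2: 0+840+6·6·5=1020; k=3: 1008+0+6·28·5=1848 → min 1020 | A_3..A_5: k=3: 0+3500+6·28·25=7700; k=4: 840+0+6·5·25=1590 → min 1590.
Length 4: A_1..A_4: k=1: 0+1020+25·6·5=1770; k=2: 900+840+25·6·5=2490; k=3: 5100+0+25·28·5=8600 → min 1770 | A_2..A_5: k=2: 0+1590+6·6·25=2490; k=3: 1008+3500+6·28·25=8708; k=4: 1020+0+6·5·25=1770 → min 1770.
Length 5: A_1..A_5: k=1: 0+1770+25·6·25=5520; k=2: 900+1590+25·6·25=6240; k=3: 5100+3500+25·28·25=26100; k=4: 1770+0+25·5·25=4895 → min 4895.
Optimal order: ((A_1 × (A_2 × (A_3 × A_4))) × A_5) with cost 4895.

4895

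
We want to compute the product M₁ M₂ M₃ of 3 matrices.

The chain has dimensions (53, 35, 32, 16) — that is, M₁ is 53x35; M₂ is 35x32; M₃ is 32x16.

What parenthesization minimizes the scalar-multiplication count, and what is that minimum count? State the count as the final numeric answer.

(M₁ (M₂ M₃)): cost 47600.
((M₁ M₂) M₃): cost 86496.
Optimal: (M₁ (M₂ M₃)) with cost 47600.

47600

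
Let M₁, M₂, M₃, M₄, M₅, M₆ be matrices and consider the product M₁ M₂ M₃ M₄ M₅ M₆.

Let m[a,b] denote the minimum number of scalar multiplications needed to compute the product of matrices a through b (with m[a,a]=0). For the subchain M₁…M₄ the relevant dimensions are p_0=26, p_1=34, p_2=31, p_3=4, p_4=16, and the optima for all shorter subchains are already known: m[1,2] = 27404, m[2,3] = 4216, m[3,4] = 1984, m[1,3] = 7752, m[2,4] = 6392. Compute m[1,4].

9416

m[1,4] = min over k∈[1,3] of m[1,k]+m[k+1,4]+p_{0}·p_k·p_{4}.
k=1: 0 + 6392 + 26·34·16 = 20536; k=2: 27404 + 1984 + 26·31·16 = 42284; k=3: 7752 + 0 + 26·4·16 = 9416.
Minimum: 9416 at k=3.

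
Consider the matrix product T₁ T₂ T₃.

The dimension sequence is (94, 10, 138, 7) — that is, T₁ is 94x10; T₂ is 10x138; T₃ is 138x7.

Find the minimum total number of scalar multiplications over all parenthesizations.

Order (T₁ (T₂ T₃)): (T₂ T₃): 10×138 by 138×7 → 10×7, cost 10·138·7 = 9660; (T₁ (T₂ T₃)): 94×10 by 10×7 → 94×7, cost 94·10·7 = 6580; cumulative 16240. Total 16240.
Order ((T₁ T₂) T₃): (T₁ T₂): 94×10 by 10×138 → 94×138, cost 94·10·138 = 129720; ((T₁ T₂) T₃): 94×138 by 138×7 → 94×7, cost 94·138·7 = 90804; cumulative 220524. Total 220524.
Minimum: 16240.

16240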